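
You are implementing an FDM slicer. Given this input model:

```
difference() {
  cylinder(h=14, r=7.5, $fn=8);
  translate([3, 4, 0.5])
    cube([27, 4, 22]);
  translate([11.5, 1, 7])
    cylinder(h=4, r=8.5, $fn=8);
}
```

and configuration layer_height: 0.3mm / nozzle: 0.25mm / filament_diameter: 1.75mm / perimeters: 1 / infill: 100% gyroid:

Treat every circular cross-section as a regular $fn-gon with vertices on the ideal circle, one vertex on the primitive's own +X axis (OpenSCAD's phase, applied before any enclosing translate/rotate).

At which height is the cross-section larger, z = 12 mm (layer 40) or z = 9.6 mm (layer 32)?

Layer 40 (z = 12): the r=7.5 cylinder contributes a regular 8-gon of circumradius 7.5 (area = (8/2)·7.500²·sin(360°/8) = 159.10 mm²); the cube at (3, 4) (footprint 27×4) is included at this height (area 108.00 mm²); the cylinder at (11.5, 1) is not intersected at this z (z outside [7, 11]); After the difference (first − rest): starting from the r=7.5 cylinder (159.10 mm²), the 27×4 cube at (3, 4) partially overlaps it — only the 4.45 mm² overlap (of its 108.00 mm²) is removed, clipping the outline — area = 154.65 mm². So its area = 154.65 mm². Layer 32 (z = 9.6): the cylinder: section is a regular 8-gon, circumradius r=7.5 (area = (8/2)·7.500²·sin(360°/8) = 159.10 mm²); the 27×4 cube at (3, 4) contributes its full rectangle (area 108.00 mm²); the cylinder at (11.5, 1): section is a regular 8-gon, circumradius r=8.5 (area = (8/2)·8.500²·sin(360°/8) = 204.35 mm²); Subtracting the remaining from the first: starting from the r=7.5 cylinder (159.10 mm²), the 27×4 cube at (3, 4) partially overlaps it — only the 4.45 mm² overlap (of its 108.00 mm²) is removed, clipping the outline; the r=8.5 cylinder at (11.5, 1) partially overlaps it — only the 22.69 mm² overlap (of its 204.35 mm²) is removed, clipping the outline — area = 131.96 mm². So its area = 131.96 mm². Layer 40 is larger (154.65 vs 131.96 mm²).

layer 40 (z = 12 mm)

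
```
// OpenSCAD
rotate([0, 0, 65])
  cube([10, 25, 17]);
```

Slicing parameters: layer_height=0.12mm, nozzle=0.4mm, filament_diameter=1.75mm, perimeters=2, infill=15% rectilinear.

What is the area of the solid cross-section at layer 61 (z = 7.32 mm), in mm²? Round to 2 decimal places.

At z = 7.32 mm: the 10×25 cube contributes its full rectangle (area 250.00 mm²); (whole slice rotated 65° about Z — lengths, areas and connectivity unchanged). Overall, the cross-section is a single solid region. Net area = 250.00 mm².

250.00 mm²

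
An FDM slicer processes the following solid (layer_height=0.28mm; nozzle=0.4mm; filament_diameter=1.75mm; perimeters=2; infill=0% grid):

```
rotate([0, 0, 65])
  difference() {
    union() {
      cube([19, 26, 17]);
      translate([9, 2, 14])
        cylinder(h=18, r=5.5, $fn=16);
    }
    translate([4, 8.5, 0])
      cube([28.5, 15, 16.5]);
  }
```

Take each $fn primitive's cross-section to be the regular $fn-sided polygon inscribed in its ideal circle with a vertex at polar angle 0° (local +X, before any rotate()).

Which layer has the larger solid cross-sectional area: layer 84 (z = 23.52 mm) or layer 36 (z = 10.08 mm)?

layer 36 (z = 10.08 mm)

Layer 84 (z = 23.52): the cube is not intersected at this z (z outside [0, 17]); the cylinder at (9, 2): section is a regular 16-gon, circumradius r=5.5 (area = (16/2)·5.500²·sin(360°/16) = 92.61 mm²); Taking the union: only the r=5.5 cylinder at (9, 2) is present, so the union is just that shape — area = 92.61 mm²; the cube at (4, 8.5) is not intersected at this z (z outside [0, 16.5]); After the difference (first − rest): none of the subtracted shapes is present at this height, so that combined region is unchanged — area = 92.61 mm²; (whole slice rotated 65° about Z — lengths, areas and connectivity unchanged). So its area = 92.61 mm². Layer 36 (z = 10.08): the cube (footprint 19×26) is included at this height (area 494.00 mm²); the cylinder at (9, 2) does not reach this height (z outside [14, 32]); Merging all regions: only the 19×26 cube is present, so the union is just that shape — area = 494.00 mm²; the cube at (4, 8.5) is present — its section is the full 28.5×15 rectangle (area 427.50 mm²); Subtracting the remaining from the first: starting from the result so far (494.00 mm²), the 28.5×15 cube at (4, 8.5) partially overlaps it — only the 225.00 mm² overlap (of its 427.50 mm²) is removed, clipping the outline — area = 269.00 mm²; (rotated 65° about Z; rotation is an isometry so areas/perimeters/island counts are preserved). So its area = 269.00 mm². Layer 36 is larger (269.00 vs 92.61 mm²).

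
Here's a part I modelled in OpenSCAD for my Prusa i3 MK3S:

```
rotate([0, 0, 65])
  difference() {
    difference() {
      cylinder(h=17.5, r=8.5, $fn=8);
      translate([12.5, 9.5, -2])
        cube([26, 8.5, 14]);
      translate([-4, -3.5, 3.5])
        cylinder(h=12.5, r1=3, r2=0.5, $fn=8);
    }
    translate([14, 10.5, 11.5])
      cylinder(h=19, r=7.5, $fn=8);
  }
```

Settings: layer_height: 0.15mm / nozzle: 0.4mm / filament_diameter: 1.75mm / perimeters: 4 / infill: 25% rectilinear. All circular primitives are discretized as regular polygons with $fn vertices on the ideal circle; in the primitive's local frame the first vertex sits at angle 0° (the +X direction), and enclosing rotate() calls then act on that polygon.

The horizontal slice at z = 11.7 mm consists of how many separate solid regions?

At z = 11.7 mm: the r=8.5 cylinder gives a regular 8-gon of circumradius 8.5 (constant along its height); the 26×8.5 cube at (12.5, 9.5) contributes its full rectangle; the cone at (-4, -3.5) contributes a regular 8-gon of circumradius 1.360 (interpolated between r1=3 and r2=0.5 at t=0.656); Subtracting the remaining from the first: starting from the r=8.5 cylinder, the 26×8.5 cube at (12.5, 9.5) misses the remaining region (no effect); the cone at (-4, -3.5) lies wholly inside it (removes its full 5.23 mm² and its 8.33 mm outline becomes a hole wall) — 1 connected region with 1 hole; the cylinder at (14, 10.5): section is a regular 8-gon, circumradius r=7.5; Subtracting the remaining from the first: starting from the result so far, the r=7.5 cylinder at (14, 10.5) misses the remaining region (no effect) — 1 connected region with 1 hole; (whole slice rotated 65° about Z — lengths, areas and connectivity unchanged). The result has 1 disconnected region.

1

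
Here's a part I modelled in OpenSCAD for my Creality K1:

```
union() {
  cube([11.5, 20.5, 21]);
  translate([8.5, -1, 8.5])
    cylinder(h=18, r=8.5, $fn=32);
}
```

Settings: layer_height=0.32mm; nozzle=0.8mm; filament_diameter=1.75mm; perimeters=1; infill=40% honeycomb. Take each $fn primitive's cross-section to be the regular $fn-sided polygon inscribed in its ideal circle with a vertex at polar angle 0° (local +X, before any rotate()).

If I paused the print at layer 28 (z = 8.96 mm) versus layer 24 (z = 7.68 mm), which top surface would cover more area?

layer 28 (z = 8.96 mm)

Layer 28 (z = 8.96): the cube (footprint 11.5×20.5) is included at this height (area 235.75 mm²); the r=8.5 cylinder at (8.5, -1) gives a regular 32-gon of circumradius 8.5 (constant along its height) (area = (32/2)·8.500²·sin(360°/32) = 225.52 mm²); Taking the union: the regions partially overlap — summed areas 461.27 mm² minus the doubly-counted overlap 69.80 mm² gives 391.47 mm² — area = 391.47 mm². So its area = 391.47 mm². Layer 24 (z = 7.68): the 11.5×20.5 cube contributes its full rectangle (area 235.75 mm²); the cylinder at (8.5, -1) does not reach this height (z outside [8.5, 26.5]); Combining (union): only the 11.5×20.5 cube is present, so the union is just that shape — area = 235.75 mm². So its area = 235.75 mm². Layer 28 is larger (391.47 vs 235.75 mm²).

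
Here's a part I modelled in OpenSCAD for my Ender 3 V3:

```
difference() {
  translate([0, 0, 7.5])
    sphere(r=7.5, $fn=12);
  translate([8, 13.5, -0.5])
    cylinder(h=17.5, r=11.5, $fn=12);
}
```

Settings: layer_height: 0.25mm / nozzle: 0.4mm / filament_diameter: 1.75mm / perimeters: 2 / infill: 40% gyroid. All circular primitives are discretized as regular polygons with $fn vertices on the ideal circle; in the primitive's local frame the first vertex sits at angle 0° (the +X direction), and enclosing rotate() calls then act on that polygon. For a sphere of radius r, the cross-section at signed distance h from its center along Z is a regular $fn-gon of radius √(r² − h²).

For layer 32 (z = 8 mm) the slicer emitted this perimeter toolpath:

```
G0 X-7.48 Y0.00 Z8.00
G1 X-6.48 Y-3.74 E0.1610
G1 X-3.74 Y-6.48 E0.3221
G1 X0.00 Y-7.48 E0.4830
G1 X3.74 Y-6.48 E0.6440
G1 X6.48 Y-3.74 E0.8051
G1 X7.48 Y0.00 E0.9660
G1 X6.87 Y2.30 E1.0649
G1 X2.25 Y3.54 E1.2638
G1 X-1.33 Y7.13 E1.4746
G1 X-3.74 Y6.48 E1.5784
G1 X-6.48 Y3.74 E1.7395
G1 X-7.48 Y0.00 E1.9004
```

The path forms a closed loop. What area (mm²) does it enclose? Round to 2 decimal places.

149.52 mm²

Apply the shoelace formula to the sequence of (X, Y) vertices; enclosed area = 149.52 mm².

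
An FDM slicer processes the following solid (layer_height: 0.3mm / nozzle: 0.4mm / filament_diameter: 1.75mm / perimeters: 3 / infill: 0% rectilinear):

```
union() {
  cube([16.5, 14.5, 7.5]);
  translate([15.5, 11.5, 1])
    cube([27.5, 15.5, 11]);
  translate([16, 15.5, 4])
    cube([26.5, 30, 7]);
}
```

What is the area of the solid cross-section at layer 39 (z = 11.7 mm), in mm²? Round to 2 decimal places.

At z = 11.7 mm: the cube does not reach this height (z outside [0, 7.5]); the 27.5×15.5 cube at (15.5, 11.5) contributes its full rectangle (area 426.25 mm²); the cube at (16, 15.5) is not intersected at this z (z outside [4, 11]); Combining (union): only the 27.5×15.5 cube at (15.5, 11.5) is present, so the union is just that shape — area = 426.25 mm². Overall, the cross-section is a single solid region. Net area = 426.25 mm².

426.25 mm²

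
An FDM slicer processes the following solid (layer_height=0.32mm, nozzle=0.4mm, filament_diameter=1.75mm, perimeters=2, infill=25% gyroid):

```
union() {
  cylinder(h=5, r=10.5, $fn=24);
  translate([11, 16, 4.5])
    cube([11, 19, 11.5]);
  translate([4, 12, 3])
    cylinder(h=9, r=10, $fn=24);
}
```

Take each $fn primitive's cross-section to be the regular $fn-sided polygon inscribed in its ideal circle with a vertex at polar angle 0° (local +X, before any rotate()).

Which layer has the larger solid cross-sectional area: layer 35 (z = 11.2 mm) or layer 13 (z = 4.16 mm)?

layer 13 (z = 4.16 mm)

Layer 35 (z = 11.2): the cylinder is absent (z outside [0, 5]); the cube at (11, 16) (footprint 11×19) is included at this height (area 209.00 mm²); the r=10 cylinder at (4, 12) contributes a regular 24-gon of circumradius 10 (area = (24/2)·10.000²·sin(360°/24) = 310.58 mm²); Combining (union): the regions partially overlap — summed areas 519.58 mm² minus the doubly-counted overlap 3.66 mm² gives 515.92 mm² — area = 515.92 mm². So its area = 515.92 mm². Layer 13 (z = 4.16): the cylinder: section is a regular 24-gon, circumradius r=10.5 (area = (24/2)·10.500²·sin(360°/24) = 342.42 mm²); the cube at (11, 16) is not intersected at this z (z outside [4.5, 16]); the r=10 cylinder at (4, 12) contributes a regular 24-gon of circumradius 10 (area = (24/2)·10.000²·sin(360°/24) = 310.58 mm²); Taking the union: the regions partially overlap — summed areas 653.00 mm² minus the doubly-counted overlap 86.11 mm² gives 566.89 mm² — area = 566.89 mm². So its area = 566.89 mm². Layer 13 is larger (566.89 vs 515.92 mm²).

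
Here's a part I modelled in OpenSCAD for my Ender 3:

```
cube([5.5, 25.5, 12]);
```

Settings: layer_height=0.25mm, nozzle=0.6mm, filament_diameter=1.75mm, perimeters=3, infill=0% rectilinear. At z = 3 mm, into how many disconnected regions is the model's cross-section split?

At z = 3 mm: the cube (footprint 5.5×25.5) is included at this height. The result has 1 disconnected region.

1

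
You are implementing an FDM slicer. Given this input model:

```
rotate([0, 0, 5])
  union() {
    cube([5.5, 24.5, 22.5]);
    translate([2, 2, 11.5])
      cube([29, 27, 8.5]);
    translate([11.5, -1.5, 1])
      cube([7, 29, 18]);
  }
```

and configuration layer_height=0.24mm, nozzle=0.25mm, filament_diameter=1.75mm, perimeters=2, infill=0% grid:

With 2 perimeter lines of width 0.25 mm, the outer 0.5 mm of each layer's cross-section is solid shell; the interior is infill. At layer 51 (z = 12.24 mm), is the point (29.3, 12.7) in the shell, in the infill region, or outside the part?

infill

At z = 12.24 mm: the 5.5×24.5 cube contributes its full rectangle; the cube at (2, 2) (footprint 29×27) is included at this height; the 7×29 cube at (11.5, -1.5) contributes its full rectangle; Combining (union): the regions partially overlap (shared area 257.25 mm²), so overlapping operands fuse into one piece — 1 connected region; (rotated 5° about Z; rotation is an isometry so areas/perimeters/island counts are preserved). Overall, the cross-section is a single solid region. Undo the 5° rotation: the query point maps to (30.295, 10.098) in the un-rotated model frame. The nearest boundary edge runs (31.00, 29.00)→(31.00, 2.00); distance from the point to it = 0.70 mm. The point is inside the cross-section and 0.70 mm from the nearest boundary — more than the 0.5 mm shell width (2 × 0.25), so it's in the infill interior.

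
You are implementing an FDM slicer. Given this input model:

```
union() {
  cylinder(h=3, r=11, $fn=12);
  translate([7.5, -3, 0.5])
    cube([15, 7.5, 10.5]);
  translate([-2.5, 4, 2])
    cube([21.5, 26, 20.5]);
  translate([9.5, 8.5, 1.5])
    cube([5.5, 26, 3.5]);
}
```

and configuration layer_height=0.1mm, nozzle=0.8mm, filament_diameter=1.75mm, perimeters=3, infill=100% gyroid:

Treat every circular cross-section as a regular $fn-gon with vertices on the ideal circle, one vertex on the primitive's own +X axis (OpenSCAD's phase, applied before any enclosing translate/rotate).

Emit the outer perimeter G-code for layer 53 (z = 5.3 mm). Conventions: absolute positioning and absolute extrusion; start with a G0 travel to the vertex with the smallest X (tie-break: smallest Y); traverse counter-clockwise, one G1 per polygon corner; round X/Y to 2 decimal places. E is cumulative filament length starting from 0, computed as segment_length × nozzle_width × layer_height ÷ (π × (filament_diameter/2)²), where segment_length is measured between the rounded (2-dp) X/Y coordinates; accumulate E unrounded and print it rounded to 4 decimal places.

At z = 5.3 mm: the cylinder is not intersected at this z (z outside [0, 3]); the 15×7.5 cube at (7.5, -3) contributes its full rectangle; the 21.5×26 cube at (-2.5, 4) contributes its full rectangle; the cube at (9.5, 8.5) does not reach this height (z outside [1.5, 5]); Merging all regions: the regions partially overlap (shared area 5.75 mm²), so overlapping operands fuse into one piece — 1 connected region. The outline is a single polygon with 8 vertices. Extrusion per mm of travel: 0.8 × 0.1 / (π × 0.875²) = 0.033260. Accumulating E over each segment gives final E = 3.8582.

G0 X-2.50 Y4.00 Z5.30
G1 X7.50 Y4.00 E0.3326
G1 X7.50 Y-3.00 E0.5654
G1 X22.50 Y-3.00 E1.0643
G1 X22.50 Y4.50 E1.3138
G1 X19.00 Y4.50 E1.4302
G1 X19.00 Y30.00 E2.2783
G1 X-2.50 Y30.00 E2.9934
G1 X-2.50 Y4.00 E3.8582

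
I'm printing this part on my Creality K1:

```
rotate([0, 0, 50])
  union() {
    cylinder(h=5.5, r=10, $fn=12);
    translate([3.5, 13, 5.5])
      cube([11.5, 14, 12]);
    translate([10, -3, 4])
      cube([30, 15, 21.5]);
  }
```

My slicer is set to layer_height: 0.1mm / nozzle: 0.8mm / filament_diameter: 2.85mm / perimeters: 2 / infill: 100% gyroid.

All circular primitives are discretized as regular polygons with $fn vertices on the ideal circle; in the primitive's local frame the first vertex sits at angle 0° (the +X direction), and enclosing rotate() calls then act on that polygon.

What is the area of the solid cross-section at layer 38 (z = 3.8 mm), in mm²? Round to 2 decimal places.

300.00 mm²

At z = 3.8 mm: the r=10 cylinder gives a regular 12-gon of circumradius 10 (constant along its height) (area = (12/2)·10.000²·sin(360°/12) = 300.00 mm²); the cube at (3.5, 13) is not intersected at this z (z outside [5.5, 17.5]); the cube at (10, -3) is not intersected at this z (z outside [4, 25.5]); Merging all regions: only the r=10 cylinder is present, so the union is just that shape — area = 300.00 mm²; (rotated 50° about Z; rotation is an isometry so areas/perimeters/island counts are preserved). Overall, the cross-section is a single solid region. Net area = 300.00 mm².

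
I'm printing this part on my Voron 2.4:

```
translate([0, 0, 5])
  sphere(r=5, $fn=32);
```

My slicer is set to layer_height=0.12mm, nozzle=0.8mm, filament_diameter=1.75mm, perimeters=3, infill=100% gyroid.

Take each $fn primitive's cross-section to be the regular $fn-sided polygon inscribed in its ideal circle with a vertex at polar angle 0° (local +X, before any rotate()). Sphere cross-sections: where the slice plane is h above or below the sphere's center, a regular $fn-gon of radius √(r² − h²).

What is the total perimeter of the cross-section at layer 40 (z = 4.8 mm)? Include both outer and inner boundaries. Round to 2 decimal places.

31.34 mm

At z = 4.8 mm: the r=5 sphere slices to a regular 32-gon of circumradius 4.996 (√(r²−h²) with h=0.2 from center) (perimeter = 2·32·4.996·sin(180°/32) = 31.34 mm). Overall, the cross-section is a single solid region. Total boundary length (outer) = 31.34 mm.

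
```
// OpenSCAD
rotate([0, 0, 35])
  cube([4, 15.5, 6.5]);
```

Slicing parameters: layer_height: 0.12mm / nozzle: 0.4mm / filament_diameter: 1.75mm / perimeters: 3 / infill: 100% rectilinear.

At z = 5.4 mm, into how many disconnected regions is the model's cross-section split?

1

At z = 5.4 mm: the cube (footprint 4×15.5) is included at this height; (rotated 35° about Z; rotation is an isometry so areas/perimeters/island counts are preserved). The result has 1 disconnected region.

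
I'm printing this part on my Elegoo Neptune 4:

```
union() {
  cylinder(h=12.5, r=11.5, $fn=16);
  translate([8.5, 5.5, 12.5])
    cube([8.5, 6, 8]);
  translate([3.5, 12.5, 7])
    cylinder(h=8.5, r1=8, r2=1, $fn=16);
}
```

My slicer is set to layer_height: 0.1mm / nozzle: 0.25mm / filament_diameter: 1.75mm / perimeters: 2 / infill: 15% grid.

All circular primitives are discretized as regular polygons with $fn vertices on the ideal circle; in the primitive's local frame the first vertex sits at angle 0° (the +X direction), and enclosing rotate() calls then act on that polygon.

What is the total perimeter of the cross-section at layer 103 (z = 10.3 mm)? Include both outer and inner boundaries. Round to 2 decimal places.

At z = 10.3 mm: the r=11.5 cylinder contributes a regular 16-gon of circumradius 11.5 (perimeter = 2·16·11.500·sin(180°/16) = 71.79 mm); the cube at (8.5, 5.5) does not reach this height (z outside [12.5, 20.5]); the cone at (3.5, 12.5) contributes a regular 16-gon of circumradius 5.282 (interpolated between r1=8 and r2=1 at t=0.388) (perimeter = 2·16·5.282·sin(180°/16) = 32.98 mm); Taking the union: the regions partially overlap (shared area 22.76 mm²), so the edge portions inside another operand are dropped and the merged outline is re-measured after clipping — boundary = 84.34 mm. Overall, the cross-section is a single solid region. Total boundary length (outer) = 84.34 mm.

84.34 mm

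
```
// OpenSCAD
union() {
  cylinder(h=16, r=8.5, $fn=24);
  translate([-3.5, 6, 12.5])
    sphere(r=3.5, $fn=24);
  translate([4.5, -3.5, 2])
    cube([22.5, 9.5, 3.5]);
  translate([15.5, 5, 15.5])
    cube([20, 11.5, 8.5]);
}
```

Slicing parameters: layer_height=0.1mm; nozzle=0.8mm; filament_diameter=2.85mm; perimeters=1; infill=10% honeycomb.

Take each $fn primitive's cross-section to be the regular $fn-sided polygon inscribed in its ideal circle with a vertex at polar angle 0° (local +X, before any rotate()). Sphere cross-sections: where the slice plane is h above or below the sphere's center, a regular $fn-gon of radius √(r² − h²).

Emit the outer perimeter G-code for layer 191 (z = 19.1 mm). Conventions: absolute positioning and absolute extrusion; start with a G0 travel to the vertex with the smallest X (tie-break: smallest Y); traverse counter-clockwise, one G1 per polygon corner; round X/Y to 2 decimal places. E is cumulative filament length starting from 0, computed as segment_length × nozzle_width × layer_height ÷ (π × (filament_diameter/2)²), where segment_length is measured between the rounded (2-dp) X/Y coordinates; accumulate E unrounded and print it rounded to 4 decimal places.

At z = 19.1 mm: the cylinder is not intersected at this z (z outside [0, 16]); the sphere at (-3.5, 6) does not reach this height (|z−center|=6.600 > r=3.5); the cube at (4.5, -3.5) is not intersected at this z (z outside [2, 5.5]); the cube at (15.5, 5) (footprint 20×11.5) is included at this height; Merging all regions: only the 20×11.5 cube at (15.5, 5) is present, so the union is just that shape — 1 connected region. The outline is a single polygon with 4 vertices. Extrusion per mm of travel: 0.8 × 0.1 / (π × 1.425²) = 0.012540. Accumulating E over each segment gives final E = 0.7900.

G0 X15.50 Y5.00 Z19.10
G1 X35.50 Y5.00 E0.2508
G1 X35.50 Y16.50 E0.3950
G1 X15.50 Y16.50 E0.6458
G1 X15.50 Y5.00 E0.7900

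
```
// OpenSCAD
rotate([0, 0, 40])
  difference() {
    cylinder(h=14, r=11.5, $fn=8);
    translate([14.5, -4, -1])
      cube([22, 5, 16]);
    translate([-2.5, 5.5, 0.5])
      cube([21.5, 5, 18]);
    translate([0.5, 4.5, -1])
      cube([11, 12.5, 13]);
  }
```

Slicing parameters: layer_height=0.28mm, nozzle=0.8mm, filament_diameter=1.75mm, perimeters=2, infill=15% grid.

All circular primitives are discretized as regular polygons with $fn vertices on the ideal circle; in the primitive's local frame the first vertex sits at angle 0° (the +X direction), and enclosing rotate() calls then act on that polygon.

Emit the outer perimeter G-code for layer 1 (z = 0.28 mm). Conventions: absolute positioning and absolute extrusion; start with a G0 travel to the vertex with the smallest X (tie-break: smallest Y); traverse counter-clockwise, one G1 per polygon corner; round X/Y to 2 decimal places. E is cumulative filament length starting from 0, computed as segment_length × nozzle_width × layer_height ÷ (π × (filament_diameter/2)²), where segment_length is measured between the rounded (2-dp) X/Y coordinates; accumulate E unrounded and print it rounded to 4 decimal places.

G0 X-11.46 Y1.00 Z0.28
G1 X-8.81 Y-7.39 E0.8194
G1 X-1.00 Y-11.46 E1.6396
G1 X7.39 Y-8.81 E2.4590
G1 X11.46 Y-1.00 E3.2791
G1 X8.81 Y7.39 E4.0985
G1 X4.49 Y9.64 E4.5521
G1 X-2.51 Y3.77 E5.4029
G1 X-6.88 Y8.97 E6.0355
G1 X-7.39 Y8.81 E6.0853
G1 X-11.46 Y1.00 E6.9054

At z = 0.28 mm: the r=11.5 cylinder gives a regular 8-gon of circumradius 11.5 (constant along its height); the cube at (14.5, -4) is present — its section is the full 22×5 rectangle; the cube at (-2.5, 5.5) does not reach this height (z outside [0.5, 18.5]); the cube at (0.5, 4.5) is present — its section is the full 11×12.5 rectangle; Taking the first minus the rest: starting from the r=11.5 cylinder, the 22×5 cube at (14.5, -4) misses the remaining region (no effect); the 11×12.5 cube at (0.5, 4.5) partially overlaps it — only the 42.51 mm² overlap (of its 137.50 mm²) is removed, clipping the outline — 1 connected region; (rotated 40° about Z; rotation is an isometry so areas/perimeters/island counts are preserved). The outline is a single polygon with 10 vertices. Extrusion per mm of travel: 0.8 × 0.28 / (π × 0.875²) = 0.093128. Accumulating E over each segment gives final E = 6.9054.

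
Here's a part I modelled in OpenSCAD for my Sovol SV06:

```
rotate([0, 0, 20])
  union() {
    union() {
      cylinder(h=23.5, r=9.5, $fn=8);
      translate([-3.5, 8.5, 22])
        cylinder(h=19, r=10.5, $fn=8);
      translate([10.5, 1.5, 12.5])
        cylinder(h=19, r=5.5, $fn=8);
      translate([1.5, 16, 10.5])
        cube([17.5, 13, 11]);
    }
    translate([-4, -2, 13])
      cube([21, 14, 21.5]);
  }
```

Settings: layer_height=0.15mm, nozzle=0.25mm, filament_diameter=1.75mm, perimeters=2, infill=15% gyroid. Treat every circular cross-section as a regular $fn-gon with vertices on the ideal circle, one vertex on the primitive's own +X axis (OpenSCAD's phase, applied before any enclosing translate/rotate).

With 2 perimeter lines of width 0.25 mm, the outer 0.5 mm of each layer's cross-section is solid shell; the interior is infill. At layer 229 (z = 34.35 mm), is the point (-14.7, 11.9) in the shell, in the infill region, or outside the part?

At z = 34.35 mm: the cylinder is not intersected at this z (z outside [0, 23.5]); the cylinder at (-3.5, 8.5): section is a regular 8-gon, circumradius r=10.5; the cylinder at (10.5, 1.5) is absent (z outside [12.5, 31.5]); the cube at (1.5, 16) is absent (z outside [10.5, 21.5]); Taking the union: only the r=10.5 cylinder at (-3.5, 8.5) is present, so the union is just that shape — 1 connected region; the cube at (-4, -2) (footprint 21×14) is included at this height; Merging all regions: the regions partially overlap (shared area 119.12 mm²), so overlapping operands fuse into one piece — 1 connected region; (rotated 20° about Z; rotation is an isometry so areas/perimeters/island counts are preserved). Overall, the cross-section is a single solid region. Undo the 20° rotation: the query point maps to (-9.743, 16.210) in the un-rotated model frame. The nearest boundary edge runs (-10.92, 15.92)→(-3.50, 19.00); distance from the point to it = 0.19 mm. The point is inside the cross-section, 0.19 mm from the nearest boundary — within the 0.5 mm shell band (2 × 0.25).

shell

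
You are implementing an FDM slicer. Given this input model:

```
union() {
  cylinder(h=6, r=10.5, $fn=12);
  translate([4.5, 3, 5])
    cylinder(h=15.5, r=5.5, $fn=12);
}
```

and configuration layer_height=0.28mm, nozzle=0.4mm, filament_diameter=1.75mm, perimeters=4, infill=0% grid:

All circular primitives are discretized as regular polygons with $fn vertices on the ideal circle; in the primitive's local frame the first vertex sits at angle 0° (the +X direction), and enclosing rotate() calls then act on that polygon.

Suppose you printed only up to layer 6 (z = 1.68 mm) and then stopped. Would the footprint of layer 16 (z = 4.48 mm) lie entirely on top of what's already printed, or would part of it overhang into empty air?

entirely on top

Compare the two slices. At z = 1.68: the cylinder: section is a regular 12-gon, circumradius r=10.5 (area = (12/2)·10.500²·sin(360°/12) = 330.75 mm²); the cylinder at (4.5, 3) is not intersected at this z (z outside [5, 20.5]); Taking the union: only the r=10.5 cylinder is present, so the union is just that shape — area = 330.75 mm². At z = 4.48: the r=10.5 cylinder gives a regular 12-gon of circumradius 10.5 (constant along its height) (area = (12/2)·10.500²·sin(360°/12) = 330.75 mm²); the cylinder at (4.5, 3) is absent (z outside [5, 20.5]); Combining (union): only the r=10.5 cylinder is present, so the union is just that shape — area = 330.75 mm². Checking containment: the cross-section at z = 4.48 is a subset of the cross-section at z = 1.68.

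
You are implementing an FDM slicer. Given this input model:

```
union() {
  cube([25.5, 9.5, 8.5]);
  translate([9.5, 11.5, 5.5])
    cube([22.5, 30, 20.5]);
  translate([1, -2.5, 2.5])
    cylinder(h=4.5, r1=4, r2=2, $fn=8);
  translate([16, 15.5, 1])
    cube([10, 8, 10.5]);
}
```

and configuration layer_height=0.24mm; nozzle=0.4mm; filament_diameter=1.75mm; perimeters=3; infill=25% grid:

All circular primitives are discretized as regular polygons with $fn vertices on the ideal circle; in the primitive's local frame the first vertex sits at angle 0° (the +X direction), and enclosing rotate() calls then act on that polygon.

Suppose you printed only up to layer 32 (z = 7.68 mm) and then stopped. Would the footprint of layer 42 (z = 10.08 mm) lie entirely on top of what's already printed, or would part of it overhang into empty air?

entirely on top

Compare the two slices. At z = 7.68: the cube is present — its section is the full 25.5×9.5 rectangle (area 242.25 mm²); the cube at (9.5, 11.5) (footprint 22.5×30) is included at this height (area 675.00 mm²); the cone at (1, -2.5) is not intersected at this z (z outside [2.5, 7]); the cube at (16, 15.5) (footprint 10×8) is included at this height (area 80.00 mm²); Combining (union): the regions partially overlap — summed areas 997.25 mm² minus the doubly-counted overlap 80.00 mm² gives 917.25 mm² — area = 917.25 mm². At z = 10.08: the cube is not intersected at this z (z outside [0, 8.5]); the 22.5×30 cube at (9.5, 11.5) contributes its full rectangle (area 675.00 mm²); the cone at (1, -2.5) does not reach this height (z outside [2.5, 7]); the cube at (16, 15.5) (footprint 10×8) is included at this height (area 80.00 mm²); Combining (union): the 10×8 cube at (16, 15.5) lies entirely inside the 22.5×30 cube at (9.5, 11.5), so the union is just the 22.5×30 cube at (9.5, 11.5) — area = 675.00 mm². Checking containment: the cross-section at z = 10.08 is a subset of the cross-section at z = 7.68.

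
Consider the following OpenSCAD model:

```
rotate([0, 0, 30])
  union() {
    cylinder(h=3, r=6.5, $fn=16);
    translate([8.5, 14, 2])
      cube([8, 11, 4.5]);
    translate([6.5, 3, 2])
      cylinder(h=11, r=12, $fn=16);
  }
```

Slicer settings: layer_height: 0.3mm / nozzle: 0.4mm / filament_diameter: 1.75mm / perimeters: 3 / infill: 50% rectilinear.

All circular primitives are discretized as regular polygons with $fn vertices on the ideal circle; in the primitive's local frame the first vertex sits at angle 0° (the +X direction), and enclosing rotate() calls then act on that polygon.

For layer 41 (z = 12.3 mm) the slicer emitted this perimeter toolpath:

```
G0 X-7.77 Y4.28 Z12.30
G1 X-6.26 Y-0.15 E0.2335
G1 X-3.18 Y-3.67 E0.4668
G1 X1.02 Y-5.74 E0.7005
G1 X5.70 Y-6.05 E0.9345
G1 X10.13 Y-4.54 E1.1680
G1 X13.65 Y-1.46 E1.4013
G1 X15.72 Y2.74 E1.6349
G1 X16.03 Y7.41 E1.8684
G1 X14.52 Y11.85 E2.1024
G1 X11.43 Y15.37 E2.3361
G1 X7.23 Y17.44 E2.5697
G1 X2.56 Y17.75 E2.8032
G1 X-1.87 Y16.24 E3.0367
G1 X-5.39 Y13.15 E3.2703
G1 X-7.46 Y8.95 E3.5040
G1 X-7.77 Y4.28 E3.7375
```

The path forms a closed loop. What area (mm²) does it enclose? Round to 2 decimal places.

Apply the shoelace formula to the sequence of (X, Y) vertices; enclosed area = 440.84 mm².

440.84 mm²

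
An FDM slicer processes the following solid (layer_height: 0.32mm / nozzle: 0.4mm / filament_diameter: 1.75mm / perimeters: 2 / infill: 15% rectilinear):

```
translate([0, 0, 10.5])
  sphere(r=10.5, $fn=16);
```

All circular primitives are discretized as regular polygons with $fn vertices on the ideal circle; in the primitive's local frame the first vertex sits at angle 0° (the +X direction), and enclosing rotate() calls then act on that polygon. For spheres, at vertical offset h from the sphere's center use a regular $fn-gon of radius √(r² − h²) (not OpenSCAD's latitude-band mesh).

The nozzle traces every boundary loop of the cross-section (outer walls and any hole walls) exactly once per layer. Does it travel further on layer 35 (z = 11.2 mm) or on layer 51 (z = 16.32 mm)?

layer 35 (z = 11.2 mm)

Layer 35 (z = 11.2): the r=10.5 sphere contributes a regular 16-gon of circumradius √(10.5²−0.7²) = 10.477 (perimeter = 2·16·10.477·sin(180°/16) = 65.40 mm). So its perimeter = 65.40 mm. Layer 51 (z = 16.32): the r=10.5 sphere contributes a regular 16-gon of circumradius √(10.5²−5.82²) = 8.739 (perimeter = 2·16·8.739·sin(180°/16) = 54.56 mm). So its perimeter = 54.56 mm. Layer 35 is larger (65.40 vs 54.56 mm).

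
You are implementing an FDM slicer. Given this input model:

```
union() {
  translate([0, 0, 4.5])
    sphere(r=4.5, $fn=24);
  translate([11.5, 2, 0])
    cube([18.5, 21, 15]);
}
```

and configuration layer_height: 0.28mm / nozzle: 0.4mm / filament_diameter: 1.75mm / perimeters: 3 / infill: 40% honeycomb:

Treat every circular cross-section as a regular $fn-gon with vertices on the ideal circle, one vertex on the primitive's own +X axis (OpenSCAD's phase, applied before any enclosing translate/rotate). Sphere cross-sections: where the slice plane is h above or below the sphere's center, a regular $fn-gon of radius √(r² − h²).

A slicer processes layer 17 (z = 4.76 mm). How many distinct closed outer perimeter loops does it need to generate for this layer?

2

At z = 4.76 mm: the r=4.5 sphere slices to a regular 24-gon of circumradius 4.492 (√(r²−h²) with h=0.26 from center); the cube at (11.5, 2) is present — its section is the full 18.5×21 rectangle; Merging all regions: the 2 present regions are separate (no shared area or edge), so areas and boundary lengths simply add and each stays a separate island — 2 connected regions. The result has 2 disconnected regions.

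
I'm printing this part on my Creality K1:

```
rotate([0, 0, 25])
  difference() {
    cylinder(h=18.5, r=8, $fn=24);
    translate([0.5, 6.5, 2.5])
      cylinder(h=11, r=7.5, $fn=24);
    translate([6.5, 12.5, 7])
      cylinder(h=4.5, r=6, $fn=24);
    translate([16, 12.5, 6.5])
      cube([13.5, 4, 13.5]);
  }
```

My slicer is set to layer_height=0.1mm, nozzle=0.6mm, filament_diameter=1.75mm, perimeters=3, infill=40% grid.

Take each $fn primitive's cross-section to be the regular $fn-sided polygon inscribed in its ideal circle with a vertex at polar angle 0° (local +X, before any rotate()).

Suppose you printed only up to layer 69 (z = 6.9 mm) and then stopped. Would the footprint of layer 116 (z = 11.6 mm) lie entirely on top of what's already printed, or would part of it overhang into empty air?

entirely on top

Compare the two slices. At z = 6.9: the cylinder: section is a regular 24-gon, circumradius r=8 (area = (24/2)·8.000²·sin(360°/24) = 198.77 mm²); the cylinder at (0.5, 6.5): section is a regular 24-gon, circumradius r=7.5 (area = (24/2)·7.500²·sin(360°/24) = 174.70 mm²); the cylinder at (6.5, 12.5) is not intersected at this z (z outside [7, 11.5]); the cube at (16, 12.5) is present — its section is the full 13.5×4 rectangle (area 54.00 mm²); Taking the first minus the rest: starting from the r=8 cylinder (198.77 mm²), the r=7.5 cylinder at (0.5, 6.5) partially overlaps it — only the 89.03 mm² overlap (of its 174.70 mm²) is removed, clipping the outline; the 13.5×4 cube at (16, 12.5) misses the remaining region (no effect) — area = 109.75 mm²; (whole slice rotated 25° about Z — lengths, areas and connectivity unchanged). At z = 11.6: the r=8 cylinder gives a regular 24-gon of circumradius 8 (constant along its height) (area = (24/2)·8.000²·sin(360°/24) = 198.77 mm²); the cylinder at (0.5, 6.5): section is a regular 24-gon, circumradius r=7.5 (area = (24/2)·7.500²·sin(360°/24) = 174.70 mm²); the cylinder at (6.5, 12.5) does not reach this height (z outside [7, 11.5]); the cube at (16, 12.5) is present — its section is the full 13.5×4 rectangle (area 54.00 mm²); After the difference (first − rest): starting from the r=8 cylinder (198.77 mm²), the r=7.5 cylinder at (0.5, 6.5) partially overlaps it — only the 89.03 mm² overlap (of its 174.70 mm²) is removed, clipping the outline; the 13.5×4 cube at (16, 12.5) misses the remaining region (no effect) — area = 109.75 mm²; (rotated 25° about Z; rotation is an isometry so areas/perimeters/island counts are preserved). Checking containment: the cross-section at z = 11.6 is a subset of the cross-section at z = 6.9.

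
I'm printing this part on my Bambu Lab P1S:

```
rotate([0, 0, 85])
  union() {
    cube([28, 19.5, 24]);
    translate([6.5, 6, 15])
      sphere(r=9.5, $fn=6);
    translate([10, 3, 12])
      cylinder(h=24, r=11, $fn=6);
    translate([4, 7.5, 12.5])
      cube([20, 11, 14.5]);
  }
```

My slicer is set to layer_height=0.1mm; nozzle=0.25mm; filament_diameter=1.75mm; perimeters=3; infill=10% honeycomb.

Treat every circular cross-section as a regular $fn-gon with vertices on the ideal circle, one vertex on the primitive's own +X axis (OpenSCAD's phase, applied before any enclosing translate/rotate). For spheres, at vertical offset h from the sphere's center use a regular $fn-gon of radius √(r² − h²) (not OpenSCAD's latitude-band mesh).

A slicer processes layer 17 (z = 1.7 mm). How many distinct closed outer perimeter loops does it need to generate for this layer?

1

At z = 1.7 mm: the cube is present — its section is the full 28×19.5 rectangle; the sphere at (6.5, 6) is absent (|z−center|=13.300 > r=9.5); the cylinder at (10, 3) does not reach this height (z outside [12, 36]); the cube at (4, 7.5) is not intersected at this z (z outside [12.5, 27]); Combining (union): only the 28×19.5 cube is present, so the union is just that shape — 1 connected region; (whole slice rotated 85° about Z — lengths, areas and connectivity unchanged). The result has 1 disconnected region.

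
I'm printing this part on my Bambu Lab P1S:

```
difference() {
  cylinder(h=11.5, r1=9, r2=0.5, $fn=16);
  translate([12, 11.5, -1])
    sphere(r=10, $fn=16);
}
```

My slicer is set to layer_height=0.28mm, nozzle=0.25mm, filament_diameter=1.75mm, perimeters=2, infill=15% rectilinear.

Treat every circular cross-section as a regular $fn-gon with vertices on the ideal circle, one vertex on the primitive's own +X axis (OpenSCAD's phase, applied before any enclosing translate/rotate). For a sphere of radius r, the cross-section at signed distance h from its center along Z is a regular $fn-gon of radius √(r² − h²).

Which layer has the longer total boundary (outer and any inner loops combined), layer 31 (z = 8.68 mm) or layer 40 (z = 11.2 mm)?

layer 31 (z = 8.68 mm)

Layer 31 (z = 8.68): the cone (r1=9→r2=0.5) has section circumradius 2.584 here — a regular 16-gon (perimeter = 2·16·2.584·sin(180°/16) = 16.13 mm); the r=10 sphere at (12, 11.5) slices to a regular 16-gon of circumradius 2.510 (√(r²−h²) with h=9.68 from center) (perimeter = 2·16·2.510·sin(180°/16) = 15.67 mm); Subtracting the remaining from the first: starting from the cone, the r=10 sphere at (12, 11.5) misses the remaining region (no effect) — boundary = 16.13 mm. So its perimeter = 16.13 mm. Layer 40 (z = 11.2): the cone contributes a regular 16-gon of circumradius 0.722 (interpolated between r1=9 and r2=0.5 at t=0.974) (perimeter = 2·16·0.722·sin(180°/16) = 4.51 mm); the sphere at (12, 11.5) is absent (|z−center|=12.200 > r=10); Subtracting the remaining from the first: none of the subtracted shapes is present at this height, so the cone is unchanged — boundary = 4.51 mm. So its perimeter = 4.51 mm. Layer 31 is larger (16.13 vs 4.51 mm).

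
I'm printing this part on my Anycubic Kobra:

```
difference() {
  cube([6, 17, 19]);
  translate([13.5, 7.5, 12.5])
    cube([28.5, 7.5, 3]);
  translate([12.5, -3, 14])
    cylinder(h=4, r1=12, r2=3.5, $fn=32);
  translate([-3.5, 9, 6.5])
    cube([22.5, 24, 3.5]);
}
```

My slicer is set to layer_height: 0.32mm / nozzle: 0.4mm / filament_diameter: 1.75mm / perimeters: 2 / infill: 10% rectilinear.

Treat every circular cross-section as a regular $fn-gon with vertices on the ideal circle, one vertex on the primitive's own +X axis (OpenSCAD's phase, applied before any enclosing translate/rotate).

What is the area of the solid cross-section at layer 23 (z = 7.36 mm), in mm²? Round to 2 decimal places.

54.00 mm²

At z = 7.36 mm: the cube is present — its section is the full 6×17 rectangle (area 102.00 mm²); the cube at (13.5, 7.5) is not intersected at this z (z outside [12.5, 15.5]); the cone at (12.5, -3) does not reach this height (z outside [14, 18]); the cube at (-3.5, 9) is present — its section is the full 22.5×24 rectangle (area 540.00 mm²); After the difference (first − rest): starting from the 6×17 cube (102.00 mm²), the 22.5×24 cube at (-3.5, 9) partially overlaps it — only the 48.00 mm² overlap (of its 540.00 mm²) is removed, clipping the outline — area = 54.00 mm². Overall, the cross-section is a single solid region. Net area = 54.00 mm².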